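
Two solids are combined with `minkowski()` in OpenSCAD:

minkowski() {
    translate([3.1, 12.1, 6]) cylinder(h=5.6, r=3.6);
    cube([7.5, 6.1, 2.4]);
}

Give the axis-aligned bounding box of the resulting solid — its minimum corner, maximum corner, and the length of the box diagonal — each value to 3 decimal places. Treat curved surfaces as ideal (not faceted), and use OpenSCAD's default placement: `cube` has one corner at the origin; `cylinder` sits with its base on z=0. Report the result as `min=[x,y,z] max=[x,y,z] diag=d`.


A = translate([3.1, 12.1, 6]) cylinder(h=5.6, r=3.6) → bbox [-0.5,8.5,6] .. [6.7,15.7,11.6]
B = cube([7.5, 6.1, 2.4]) → bbox [0,0,0] .. [7.5,6.1,2.4]
lo = A.lo+B.lo = [-0.5+0, 8.5+0, 6+0] = [-0.500,8.500,6.000]
hi = A.hi+B.hi = [6.7+7.5, 15.7+6.1, 11.6+2.4] = [14.200,21.800,14.000]
diag = √(14.7²+13.3²+8²) = √456.98 = 21.377

min=[-0.500,8.500,6.000] max=[14.200,21.800,14.000] diag=21.377


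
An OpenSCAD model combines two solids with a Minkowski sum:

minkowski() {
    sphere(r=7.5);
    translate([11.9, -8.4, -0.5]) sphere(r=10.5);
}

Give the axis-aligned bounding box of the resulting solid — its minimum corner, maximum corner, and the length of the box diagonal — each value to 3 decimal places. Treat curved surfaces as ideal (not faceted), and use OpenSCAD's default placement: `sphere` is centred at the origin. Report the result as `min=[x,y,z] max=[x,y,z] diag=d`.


A = translate([11.9, -8.4, -0.5]) sphere(r=10.5) → bbox [1.4,-18.9,-11] .. [22.4,2.1,10]
B = sphere(r=7.5) → bbox [-7.5,-7.5,-7.5] .. [7.5,7.5,7.5]
lo = A.lo+B.lo = [1.4-7.5, -18.9-7.5, -11-7.5] = [-6.100,-26.400,-18.500]
hi = A.hi+B.hi = [22.4+7.5, 2.1+7.5, 10+7.5] = [29.900,9.600,17.500]
diag = √(36²+36²+36²) = √3888 = 62.354

min=[-6.100,-26.400,-18.500] max=[29.900,9.600,17.500] diag=62.354


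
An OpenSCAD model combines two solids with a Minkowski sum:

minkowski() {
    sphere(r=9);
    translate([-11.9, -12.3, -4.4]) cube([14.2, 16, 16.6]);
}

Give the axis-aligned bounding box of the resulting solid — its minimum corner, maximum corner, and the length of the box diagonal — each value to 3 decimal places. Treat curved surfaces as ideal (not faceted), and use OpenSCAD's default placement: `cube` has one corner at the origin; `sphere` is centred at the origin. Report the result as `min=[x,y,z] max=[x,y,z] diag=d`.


min=[-20.900,-21.300,-13.400] max=[11.300,12.700,21.200] diag=58.224

A = translate([-11.9, -12.3, -4.4]) cube([14.2, 16, 16.6]) → bbox [-11.9,-12.3,-4.4] .. [2.3,3.7,12.2]
B = sphere(r=9) → bbox [-9,-9,-9] .. [9,9,9]
lo = A.lo+B.lo = [-11.9-9, -12.3-9, -4.4-9] = [-20.900,-21.300,-13.400]
hi = A.hi+B.hi = [2.3+9, 3.7+9, 12.2+9] = [11.300,12.700,21.200]
diag = √(32.2²+34²+34.6²) = √3390 = 58.224


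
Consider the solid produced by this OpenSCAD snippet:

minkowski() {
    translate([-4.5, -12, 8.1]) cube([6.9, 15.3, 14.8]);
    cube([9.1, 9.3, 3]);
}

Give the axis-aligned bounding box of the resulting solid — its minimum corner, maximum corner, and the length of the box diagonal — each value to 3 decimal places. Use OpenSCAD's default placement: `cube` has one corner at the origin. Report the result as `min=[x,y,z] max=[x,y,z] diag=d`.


A = translate([-4.5, -12, 8.1]) cube([6.9, 15.3, 14.8]) → bbox [-4.5,-12,8.1] .. [2.4,3.3,22.9]
B = cube([9.1, 9.3, 3]) → bbox [0,0,0] .. [9.1,9.3,3]
lo = A.lo+B.lo = [-4.5+0, -12+0, 8.1+0] = [-4.500,-12.000,8.100]
hi = A.hi+B.hi = [2.4+9.1, 3.3+9.3, 22.9+3] = [11.500,12.600,25.900]
diag = √(16²+24.6²+17.8²) = √1178 = 34.322

min=[-4.500,-12.000,8.100] max=[11.500,12.600,25.900] diag=34.322


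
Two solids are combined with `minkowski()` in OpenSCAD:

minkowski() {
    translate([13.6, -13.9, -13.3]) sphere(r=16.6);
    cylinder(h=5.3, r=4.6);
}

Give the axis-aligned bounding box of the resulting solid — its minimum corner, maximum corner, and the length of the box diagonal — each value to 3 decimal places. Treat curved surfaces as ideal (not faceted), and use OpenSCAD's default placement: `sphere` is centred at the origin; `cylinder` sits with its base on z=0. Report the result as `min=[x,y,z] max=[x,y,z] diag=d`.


min=[-7.600,-35.100,-29.900] max=[34.800,7.300,8.600] diag=71.258

A = translate([13.6, -13.9, -13.3]) sphere(r=16.6) → bbox [-3,-30.5,-29.9] .. [30.2,2.7,3.3]
B = cylinder(h=5.3, r=4.6) → bbox [-4.6,-4.6,0] .. [4.6,4.6,5.3]
lo = A.lo+B.lo = [-3-4.6, -30.5-4.6, -29.9+0] = [-7.600,-35.100,-29.900]
hi = A.hi+B.hi = [30.2+4.6, 2.7+4.6, 3.3+5.3] = [34.800,7.300,8.600]
diag = √(42.4²+42.4²+38.5²) = √5077.77 = 71.258


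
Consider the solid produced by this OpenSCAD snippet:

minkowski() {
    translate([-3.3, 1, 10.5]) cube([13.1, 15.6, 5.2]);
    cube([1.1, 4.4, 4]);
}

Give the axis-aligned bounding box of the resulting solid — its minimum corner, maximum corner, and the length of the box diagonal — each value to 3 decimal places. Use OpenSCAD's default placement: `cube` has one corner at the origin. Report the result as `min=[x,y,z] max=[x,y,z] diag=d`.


A = translate([-3.3, 1, 10.5]) cube([13.1, 15.6, 5.2]) → bbox [-3.3,1,10.5] .. [9.8,16.6,15.7]
B = cube([1.1, 4.4, 4]) → bbox [0,0,0] .. [1.1,4.4,4]
lo = A.lo+B.lo = [-3.3+0, 1+0, 10.5+0] = [-3.300,1.000,10.500]
hi = A.hi+B.hi = [9.8+1.1, 16.6+4.4, 15.7+4] = [10.900,21.000,19.700]
diag = √(14.2²+20²+9.2²) = √686.28 = 26.197

min=[-3.300,1.000,10.500] max=[10.900,21.000,19.700] diag=26.197


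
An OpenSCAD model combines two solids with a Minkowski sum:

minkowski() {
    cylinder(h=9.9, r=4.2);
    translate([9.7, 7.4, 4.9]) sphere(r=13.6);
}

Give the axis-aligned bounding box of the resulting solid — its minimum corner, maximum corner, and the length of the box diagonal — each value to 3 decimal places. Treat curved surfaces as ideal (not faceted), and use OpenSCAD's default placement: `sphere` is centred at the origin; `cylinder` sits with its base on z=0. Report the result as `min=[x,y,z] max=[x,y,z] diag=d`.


A = translate([9.7, 7.4, 4.9]) sphere(r=13.6) → bbox [-3.9,-6.2,-8.7] .. [23.3,21,18.5]
B = cylinder(h=9.9, r=4.2) → bbox [-4.2,-4.2,0] .. [4.2,4.2,9.9]
lo = A.lo+B.lo = [-3.9-4.2, -6.2-4.2, -8.7+0] = [-8.100,-10.400,-8.700]
hi = A.hi+B.hi = [23.3+4.2, 21+4.2, 18.5+9.9] = [27.500,25.200,28.400]
diag = √(35.6²+35.6²+37.1²) = √3911.13 = 62.539

min=[-8.100,-10.400,-8.700] max=[27.500,25.200,28.400] diag=62.539


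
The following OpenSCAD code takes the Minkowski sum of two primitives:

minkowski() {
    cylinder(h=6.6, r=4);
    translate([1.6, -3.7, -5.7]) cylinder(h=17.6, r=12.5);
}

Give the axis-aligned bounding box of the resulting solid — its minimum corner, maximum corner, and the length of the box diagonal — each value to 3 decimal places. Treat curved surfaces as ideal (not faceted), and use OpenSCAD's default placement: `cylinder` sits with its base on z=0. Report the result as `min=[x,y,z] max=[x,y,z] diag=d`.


min=[-14.900,-20.200,-5.700] max=[18.100,12.800,18.500] diag=52.570

A = translate([1.6, -3.7, -5.7]) cylinder(h=17.6, r=12.5) → bbox [-10.9,-16.2,-5.7] .. [14.1,8.8,11.9]
B = cylinder(h=6.6, r=4) → bbox [-4,-4,0] .. [4,4,6.6]
lo = A.lo+B.lo = [-10.9-4, -16.2-4, -5.7+0] = [-14.900,-20.200,-5.700]
hi = A.hi+B.hi = [14.1+4, 8.8+4, 11.9+6.6] = [18.100,12.800,18.500]
diag = √(33²+33²+24.2²) = √2763.64 = 52.570


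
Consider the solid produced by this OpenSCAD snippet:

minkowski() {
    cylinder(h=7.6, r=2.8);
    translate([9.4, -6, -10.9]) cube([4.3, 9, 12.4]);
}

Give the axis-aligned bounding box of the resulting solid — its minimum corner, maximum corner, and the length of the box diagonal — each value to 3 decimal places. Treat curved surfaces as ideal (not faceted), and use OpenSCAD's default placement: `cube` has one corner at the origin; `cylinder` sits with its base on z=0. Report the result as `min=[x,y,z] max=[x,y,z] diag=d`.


min=[6.600,-8.800,-10.900] max=[16.500,5.800,9.100] diag=26.668

A = translate([9.4, -6, -10.9]) cube([4.3, 9, 12.4]) → bbox [9.4,-6,-10.9] .. [13.7,3,1.5]
B = cylinder(h=7.6, r=2.8) → bbox [-2.8,-2.8,0] .. [2.8,2.8,7.6]
lo = A.lo+B.lo = [9.4-2.8, -6-2.8, -10.9+0] = [6.600,-8.800,-10.900]
hi = A.hi+B.hi = [13.7+2.8, 3+2.8, 1.5+7.6] = [16.500,5.800,9.100]
diag = √(9.9²+14.6²+20²) = √711.17 = 26.668


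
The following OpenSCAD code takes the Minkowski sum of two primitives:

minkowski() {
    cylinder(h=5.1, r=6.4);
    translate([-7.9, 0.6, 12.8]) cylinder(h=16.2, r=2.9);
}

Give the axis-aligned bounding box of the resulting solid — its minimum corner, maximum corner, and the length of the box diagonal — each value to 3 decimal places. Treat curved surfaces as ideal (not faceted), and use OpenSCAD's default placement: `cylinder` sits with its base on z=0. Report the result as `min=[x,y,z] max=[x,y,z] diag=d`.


A = translate([-7.9, 0.6, 12.8]) cylinder(h=16.2, r=2.9) → bbox [-10.8,-2.3,12.8] .. [-5,3.5,29]
B = cylinder(h=5.1, r=6.4) → bbox [-6.4,-6.4,0] .. [6.4,6.4,5.1]
lo = A.lo+B.lo = [-10.8-6.4, -2.3-6.4, 12.8+0] = [-17.200,-8.700,12.800]
hi = A.hi+B.hi = [-5+6.4, 3.5+6.4, 29+5.1] = [1.400,9.900,34.100]
diag = √(18.6²+18.6²+21.3²) = √1145.61 = 33.847

min=[-17.200,-8.700,12.800] max=[1.400,9.900,34.100] diag=33.847


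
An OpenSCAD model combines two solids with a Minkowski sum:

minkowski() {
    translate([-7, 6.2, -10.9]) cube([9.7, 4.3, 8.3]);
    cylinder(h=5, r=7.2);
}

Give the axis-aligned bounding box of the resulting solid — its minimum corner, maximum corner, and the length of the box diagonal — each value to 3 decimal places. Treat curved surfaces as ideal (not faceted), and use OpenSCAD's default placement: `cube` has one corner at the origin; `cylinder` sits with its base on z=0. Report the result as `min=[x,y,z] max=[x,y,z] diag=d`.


A = translate([-7, 6.2, -10.9]) cube([9.7, 4.3, 8.3]) → bbox [-7,6.2,-10.9] .. [2.7,10.5,-2.6]
B = cylinder(h=5, r=7.2) → bbox [-7.2,-7.2,0] .. [7.2,7.2,5]
lo = A.lo+B.lo = [-7-7.2, 6.2-7.2, -10.9+0] = [-14.200,-1.000,-10.900]
hi = A.hi+B.hi = [2.7+7.2, 10.5+7.2, -2.6+5] = [9.900,17.700,2.400]
diag = √(24.1²+18.7²+13.3²) = √1107.39 = 33.277

min=[-14.200,-1.000,-10.900] max=[9.900,17.700,2.400] diag=33.277


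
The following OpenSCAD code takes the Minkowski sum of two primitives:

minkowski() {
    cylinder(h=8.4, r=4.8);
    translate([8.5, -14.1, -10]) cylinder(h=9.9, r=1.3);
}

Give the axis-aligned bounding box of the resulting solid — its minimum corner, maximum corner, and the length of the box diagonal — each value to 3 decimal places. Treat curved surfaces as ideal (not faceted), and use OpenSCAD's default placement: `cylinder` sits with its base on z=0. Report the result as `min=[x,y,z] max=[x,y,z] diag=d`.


A = translate([8.5, -14.1, -10]) cylinder(h=9.9, r=1.3) → bbox [7.2,-15.4,-10] .. [9.8,-12.8,-0.1]
B = cylinder(h=8.4, r=4.8) → bbox [-4.8,-4.8,0] .. [4.8,4.8,8.4]
lo = A.lo+B.lo = [7.2-4.8, -15.4-4.8, -10+0] = [2.400,-20.200,-10.000]
hi = A.hi+B.hi = [9.8+4.8, -12.8+4.8, -0.1+8.4] = [14.600,-8.000,8.300]
diag = √(12.2²+12.2²+18.3²) = √632.57 = 25.151

min=[2.400,-20.200,-10.000] max=[14.600,-8.000,8.300] diag=25.151


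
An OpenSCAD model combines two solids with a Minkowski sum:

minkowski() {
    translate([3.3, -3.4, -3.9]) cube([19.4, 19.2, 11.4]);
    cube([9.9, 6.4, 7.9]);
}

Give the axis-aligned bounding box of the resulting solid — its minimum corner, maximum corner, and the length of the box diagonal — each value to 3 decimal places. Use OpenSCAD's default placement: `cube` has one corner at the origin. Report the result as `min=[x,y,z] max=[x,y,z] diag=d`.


A = translate([3.3, -3.4, -3.9]) cube([19.4, 19.2, 11.4]) → bbox [3.3,-3.4,-3.9] .. [22.7,15.8,7.5]
B = cube([9.9, 6.4, 7.9]) → bbox [0,0,0] .. [9.9,6.4,7.9]
lo = A.lo+B.lo = [3.3+0, -3.4+0, -3.9+0] = [3.300,-3.400,-3.900]
hi = A.hi+B.hi = [22.7+9.9, 15.8+6.4, 7.5+7.9] = [32.600,22.200,15.400]
diag = √(29.3²+25.6²+19.3²) = √1886.34 = 43.432

min=[3.300,-3.400,-3.900] max=[32.600,22.200,15.400] diag=43.432


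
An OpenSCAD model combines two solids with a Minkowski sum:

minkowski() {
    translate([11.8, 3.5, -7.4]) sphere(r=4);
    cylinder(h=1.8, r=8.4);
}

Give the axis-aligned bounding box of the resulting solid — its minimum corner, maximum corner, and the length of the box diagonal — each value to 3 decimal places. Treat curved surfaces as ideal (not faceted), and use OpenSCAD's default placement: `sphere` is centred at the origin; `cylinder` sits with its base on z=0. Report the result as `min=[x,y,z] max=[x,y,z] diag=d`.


min=[-0.600,-8.900,-11.400] max=[24.200,15.900,-1.600] diag=36.416

A = translate([11.8, 3.5, -7.4]) sphere(r=4) → bbox [7.8,-0.5,-11.4] .. [15.8,7.5,-3.4]
B = cylinder(h=1.8, r=8.4) → bbox [-8.4,-8.4,0] .. [8.4,8.4,1.8]
lo = A.lo+B.lo = [7.8-8.4, -0.5-8.4, -11.4+0] = [-0.600,-8.900,-11.400]
hi = A.hi+B.hi = [15.8+8.4, 7.5+8.4, -3.4+1.8] = [24.200,15.900,-1.600]
diag = √(24.8²+24.8²+9.8²) = √1326.12 = 36.416


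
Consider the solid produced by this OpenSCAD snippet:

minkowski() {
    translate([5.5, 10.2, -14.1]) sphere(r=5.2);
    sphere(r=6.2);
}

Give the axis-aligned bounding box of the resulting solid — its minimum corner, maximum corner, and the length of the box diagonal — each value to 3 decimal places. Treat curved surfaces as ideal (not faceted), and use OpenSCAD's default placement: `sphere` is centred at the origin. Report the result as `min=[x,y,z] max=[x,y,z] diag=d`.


min=[-5.900,-1.200,-25.500] max=[16.900,21.600,-2.700] diag=39.491

A = translate([5.5, 10.2, -14.1]) sphere(r=5.2) → bbox [0.3,5,-19.3] .. [10.7,15.4,-8.9]
B = sphere(r=6.2) → bbox [-6.2,-6.2,-6.2] .. [6.2,6.2,6.2]
lo = A.lo+B.lo = [0.3-6.2, 5-6.2, -19.3-6.2] = [-5.900,-1.200,-25.500]
hi = A.hi+B.hi = [10.7+6.2, 15.4+6.2, -8.9+6.2] = [16.900,21.600,-2.700]
diag = √(22.8²+22.8²+22.8²) = √1559.52 = 39.491


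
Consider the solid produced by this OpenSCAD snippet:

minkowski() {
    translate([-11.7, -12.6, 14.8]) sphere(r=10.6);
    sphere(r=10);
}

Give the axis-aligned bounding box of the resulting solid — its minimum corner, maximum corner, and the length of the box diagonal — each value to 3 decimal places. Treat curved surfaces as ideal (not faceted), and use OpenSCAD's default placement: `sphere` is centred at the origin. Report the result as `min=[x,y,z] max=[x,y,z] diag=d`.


A = translate([-11.7, -12.6, 14.8]) sphere(r=10.6) → bbox [-22.3,-23.2,4.2] .. [-1.1,-2,25.4]
B = sphere(r=10) → bbox [-10,-10,-10] .. [10,10,10]
lo = A.lo+B.lo = [-22.3-10, -23.2-10, 4.2-10] = [-32.300,-33.200,-5.800]
hi = A.hi+B.hi = [-1.1+10, -2+10, 25.4+10] = [8.900,8.000,35.400]
diag = √(41.2²+41.2²+41.2²) = √5092.32 = 71.360

min=[-32.300,-33.200,-5.800] max=[8.900,8.000,35.400] diag=71.360


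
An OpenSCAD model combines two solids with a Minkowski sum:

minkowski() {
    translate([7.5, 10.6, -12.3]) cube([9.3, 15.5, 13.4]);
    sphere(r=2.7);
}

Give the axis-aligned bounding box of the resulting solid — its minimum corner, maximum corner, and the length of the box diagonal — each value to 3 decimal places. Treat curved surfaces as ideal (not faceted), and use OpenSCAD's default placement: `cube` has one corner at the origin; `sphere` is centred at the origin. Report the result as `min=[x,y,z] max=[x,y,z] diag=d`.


A = translate([7.5, 10.6, -12.3]) cube([9.3, 15.5, 13.4]) → bbox [7.5,10.6,-12.3] .. [16.8,26.1,1.1]
B = sphere(r=2.7) → bbox [-2.7,-2.7,-2.7] .. [2.7,2.7,2.7]
lo = A.lo+B.lo = [7.5-2.7, 10.6-2.7, -12.3-2.7] = [4.800,7.900,-15.000]
hi = A.hi+B.hi = [16.8+2.7, 26.1+2.7, 1.1+2.7] = [19.500,28.800,3.800]
diag = √(14.7²+20.9²+18.8²) = √1006.34 = 31.723

min=[4.800,7.900,-15.000] max=[19.500,28.800,3.800] diag=31.723


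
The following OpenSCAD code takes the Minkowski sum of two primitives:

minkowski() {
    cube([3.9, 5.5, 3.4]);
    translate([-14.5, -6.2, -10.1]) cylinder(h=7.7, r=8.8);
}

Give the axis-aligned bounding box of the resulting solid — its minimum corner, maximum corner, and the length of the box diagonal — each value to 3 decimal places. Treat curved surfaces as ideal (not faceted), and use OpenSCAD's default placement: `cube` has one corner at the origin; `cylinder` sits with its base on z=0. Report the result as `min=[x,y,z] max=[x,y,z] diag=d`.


A = translate([-14.5, -6.2, -10.1]) cylinder(h=7.7, r=8.8) → bbox [-23.3,-15,-10.1] .. [-5.7,2.6,-2.4]
B = cube([3.9, 5.5, 3.4]) → bbox [0,0,0] .. [3.9,5.5,3.4]
lo = A.lo+B.lo = [-23.3+0, -15+0, -10.1+0] = [-23.300,-15.000,-10.100]
hi = A.hi+B.hi = [-5.7+3.9, 2.6+5.5, -2.4+3.4] = [-1.800,8.100,1.000]
diag = √(21.5²+23.1²+11.1²) = √1119.07 = 33.453

min=[-23.300,-15.000,-10.100] max=[-1.800,8.100,1.000] diag=33.453


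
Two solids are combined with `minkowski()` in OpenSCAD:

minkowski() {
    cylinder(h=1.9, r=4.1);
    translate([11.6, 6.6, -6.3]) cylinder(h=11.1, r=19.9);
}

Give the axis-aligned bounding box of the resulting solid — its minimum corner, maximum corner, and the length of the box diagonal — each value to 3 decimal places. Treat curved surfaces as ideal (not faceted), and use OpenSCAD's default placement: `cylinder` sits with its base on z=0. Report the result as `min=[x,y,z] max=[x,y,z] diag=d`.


min=[-12.400,-17.400,-6.300] max=[35.600,30.600,6.700] diag=69.116

A = translate([11.6, 6.6, -6.3]) cylinder(h=11.1, r=19.9) → bbox [-8.3,-13.3,-6.3] .. [31.5,26.5,4.8]
B = cylinder(h=1.9, r=4.1) → bbox [-4.1,-4.1,0] .. [4.1,4.1,1.9]
lo = A.lo+B.lo = [-8.3-4.1, -13.3-4.1, -6.3+0] = [-12.400,-17.400,-6.300]
hi = A.hi+B.hi = [31.5+4.1, 26.5+4.1, 4.8+1.9] = [35.600,30.600,6.700]
diag = √(48²+48²+13²) = √4777 = 69.116


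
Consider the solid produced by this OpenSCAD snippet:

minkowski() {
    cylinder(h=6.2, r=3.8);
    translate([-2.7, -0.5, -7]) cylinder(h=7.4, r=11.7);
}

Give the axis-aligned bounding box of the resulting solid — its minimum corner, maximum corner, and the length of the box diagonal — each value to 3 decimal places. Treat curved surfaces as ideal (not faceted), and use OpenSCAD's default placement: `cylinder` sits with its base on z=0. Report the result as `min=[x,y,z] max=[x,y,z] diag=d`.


A = translate([-2.7, -0.5, -7]) cylinder(h=7.4, r=11.7) → bbox [-14.4,-12.2,-7] .. [9,11.2,0.4]
B = cylinder(h=6.2, r=3.8) → bbox [-3.8,-3.8,0] .. [3.8,3.8,6.2]
lo = A.lo+B.lo = [-14.4-3.8, -12.2-3.8, -7+0] = [-18.200,-16.000,-7.000]
hi = A.hi+B.hi = [9+3.8, 11.2+3.8, 0.4+6.2] = [12.800,15.000,6.600]
diag = √(31²+31²+13.6²) = √2106.96 = 45.902

min=[-18.200,-16.000,-7.000] max=[12.800,15.000,6.600] diag=45.902


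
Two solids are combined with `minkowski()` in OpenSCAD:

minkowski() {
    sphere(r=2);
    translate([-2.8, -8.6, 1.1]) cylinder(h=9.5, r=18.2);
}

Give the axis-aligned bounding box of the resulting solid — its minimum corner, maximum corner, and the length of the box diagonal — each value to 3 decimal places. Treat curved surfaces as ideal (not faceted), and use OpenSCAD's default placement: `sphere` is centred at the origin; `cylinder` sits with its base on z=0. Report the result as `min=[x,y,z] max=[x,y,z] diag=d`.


A = translate([-2.8, -8.6, 1.1]) cylinder(h=9.5, r=18.2) → bbox [-21,-26.8,1.1] .. [15.4,9.6,10.6]
B = sphere(r=2) → bbox [-2,-2,-2] .. [2,2,2]
lo = A.lo+B.lo = [-21-2, -26.8-2, 1.1-2] = [-23.000,-28.800,-0.900]
hi = A.hi+B.hi = [15.4+2, 9.6+2, 10.6+2] = [17.400,11.600,12.600]
diag = √(40.4²+40.4²+13.5²) = √3446.57 = 58.707

min=[-23.000,-28.800,-0.900] max=[17.400,11.600,12.600] diag=58.707


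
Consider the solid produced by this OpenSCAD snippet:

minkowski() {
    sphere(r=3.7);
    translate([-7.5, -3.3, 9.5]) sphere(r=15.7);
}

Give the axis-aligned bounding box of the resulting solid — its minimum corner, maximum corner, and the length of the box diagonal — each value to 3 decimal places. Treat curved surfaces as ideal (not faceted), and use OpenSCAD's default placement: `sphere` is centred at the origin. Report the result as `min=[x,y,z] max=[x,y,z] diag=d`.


A = translate([-7.5, -3.3, 9.5]) sphere(r=15.7) → bbox [-23.2,-19,-6.2] .. [8.2,12.4,25.2]
B = sphere(r=3.7) → bbox [-3.7,-3.7,-3.7] .. [3.7,3.7,3.7]
lo = A.lo+B.lo = [-23.2-3.7, -19-3.7, -6.2-3.7] = [-26.900,-22.700,-9.900]
hi = A.hi+B.hi = [8.2+3.7, 12.4+3.7, 25.2+3.7] = [11.900,16.100,28.900]
diag = √(38.8²+38.8²+38.8²) = √4516.32 = 67.204

min=[-26.900,-22.700,-9.900] max=[11.900,16.100,28.900] diag=67.204


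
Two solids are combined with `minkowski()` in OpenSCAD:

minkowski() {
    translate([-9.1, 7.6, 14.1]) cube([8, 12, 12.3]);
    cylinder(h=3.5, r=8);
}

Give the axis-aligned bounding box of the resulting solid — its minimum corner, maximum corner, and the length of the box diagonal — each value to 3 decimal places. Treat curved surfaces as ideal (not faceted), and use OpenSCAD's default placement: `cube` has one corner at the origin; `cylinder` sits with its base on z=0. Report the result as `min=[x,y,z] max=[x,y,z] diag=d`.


A = translate([-9.1, 7.6, 14.1]) cube([8, 12, 12.3]) → bbox [-9.1,7.6,14.1] .. [-1.1,19.6,26.4]
B = cylinder(h=3.5, r=8) → bbox [-8,-8,0] .. [8,8,3.5]
lo = A.lo+B.lo = [-9.1-8, 7.6-8, 14.1+0] = [-17.100,-0.400,14.100]
hi = A.hi+B.hi = [-1.1+8, 19.6+8, 26.4+3.5] = [6.900,27.600,29.900]
diag = √(24²+28²+15.8²) = √1609.64 = 40.120

min=[-17.100,-0.400,14.100] max=[6.900,27.600,29.900] diag=40.120


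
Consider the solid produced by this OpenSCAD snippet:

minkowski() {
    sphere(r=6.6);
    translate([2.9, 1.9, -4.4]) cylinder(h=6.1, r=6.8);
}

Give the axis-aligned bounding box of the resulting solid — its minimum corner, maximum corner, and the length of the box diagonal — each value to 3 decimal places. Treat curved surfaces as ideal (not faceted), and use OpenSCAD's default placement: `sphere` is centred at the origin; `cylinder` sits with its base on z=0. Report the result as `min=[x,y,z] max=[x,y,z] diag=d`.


A = translate([2.9, 1.9, -4.4]) cylinder(h=6.1, r=6.8) → bbox [-3.9,-4.9,-4.4] .. [9.7,8.7,1.7]
B = sphere(r=6.6) → bbox [-6.6,-6.6,-6.6] .. [6.6,6.6,6.6]
lo = A.lo+B.lo = [-3.9-6.6, -4.9-6.6, -4.4-6.6] = [-10.500,-11.500,-11.000]
hi = A.hi+B.hi = [9.7+6.6, 8.7+6.6, 1.7+6.6] = [16.300,15.300,8.300]
diag = √(26.8²+26.8²+19.3²) = √1808.97 = 42.532

min=[-10.500,-11.500,-11.000] max=[16.300,15.300,8.300] diag=42.532


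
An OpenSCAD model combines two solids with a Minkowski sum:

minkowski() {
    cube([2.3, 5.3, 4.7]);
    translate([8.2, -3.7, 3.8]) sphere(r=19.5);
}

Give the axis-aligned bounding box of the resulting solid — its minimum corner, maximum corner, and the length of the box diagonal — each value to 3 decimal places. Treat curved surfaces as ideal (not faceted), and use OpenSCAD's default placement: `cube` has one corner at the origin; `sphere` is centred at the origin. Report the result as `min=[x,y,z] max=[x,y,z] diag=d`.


A = translate([8.2, -3.7, 3.8]) sphere(r=19.5) → bbox [-11.3,-23.2,-15.7] .. [27.7,15.8,23.3]
B = cube([2.3, 5.3, 4.7]) → bbox [0,0,0] .. [2.3,5.3,4.7]
lo = A.lo+B.lo = [-11.3+0, -23.2+0, -15.7+0] = [-11.300,-23.200,-15.700]
hi = A.hi+B.hi = [27.7+2.3, 15.8+5.3, 23.3+4.7] = [30.000,21.100,28.000]
diag = √(41.3²+44.3²+43.7²) = √5577.87 = 74.685

min=[-11.300,-23.200,-15.700] max=[30.000,21.100,28.000] diag=74.685


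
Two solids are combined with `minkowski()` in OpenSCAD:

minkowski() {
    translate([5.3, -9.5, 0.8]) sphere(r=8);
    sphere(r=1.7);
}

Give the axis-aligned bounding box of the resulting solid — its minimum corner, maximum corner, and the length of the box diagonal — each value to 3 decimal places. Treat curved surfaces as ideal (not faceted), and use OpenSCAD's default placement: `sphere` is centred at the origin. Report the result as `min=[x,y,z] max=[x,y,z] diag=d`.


A = translate([5.3, -9.5, 0.8]) sphere(r=8) → bbox [-2.7,-17.5,-7.2] .. [13.3,-1.5,8.8]
B = sphere(r=1.7) → bbox [-1.7,-1.7,-1.7] .. [1.7,1.7,1.7]
lo = A.lo+B.lo = [-2.7-1.7, -17.5-1.7, -7.2-1.7] = [-4.400,-19.200,-8.900]
hi = A.hi+B.hi = [13.3+1.7, -1.5+1.7, 8.8+1.7] = [15.000,0.200,10.500]
diag = √(19.4²+19.4²+19.4²) = √1129.08 = 33.602

min=[-4.400,-19.200,-8.900] max=[15.000,0.200,10.500] diag=33.602


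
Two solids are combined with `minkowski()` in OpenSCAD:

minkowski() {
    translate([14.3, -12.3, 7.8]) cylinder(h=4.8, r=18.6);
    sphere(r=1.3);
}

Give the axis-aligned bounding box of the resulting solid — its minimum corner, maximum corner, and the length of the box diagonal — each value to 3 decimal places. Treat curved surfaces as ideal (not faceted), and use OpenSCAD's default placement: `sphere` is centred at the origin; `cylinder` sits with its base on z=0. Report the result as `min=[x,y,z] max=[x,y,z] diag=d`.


A = translate([14.3, -12.3, 7.8]) cylinder(h=4.8, r=18.6) → bbox [-4.3,-30.9,7.8] .. [32.9,6.3,12.6]
B = sphere(r=1.3) → bbox [-1.3,-1.3,-1.3] .. [1.3,1.3,1.3]
lo = A.lo+B.lo = [-4.3-1.3, -30.9-1.3, 7.8-1.3] = [-5.600,-32.200,6.500]
hi = A.hi+B.hi = [32.9+1.3, 6.3+1.3, 12.6+1.3] = [34.200,7.600,13.900]
diag = √(39.8²+39.8²+7.4²) = √3222.84 = 56.770

min=[-5.600,-32.200,6.500] max=[34.200,7.600,13.900] diag=56.770


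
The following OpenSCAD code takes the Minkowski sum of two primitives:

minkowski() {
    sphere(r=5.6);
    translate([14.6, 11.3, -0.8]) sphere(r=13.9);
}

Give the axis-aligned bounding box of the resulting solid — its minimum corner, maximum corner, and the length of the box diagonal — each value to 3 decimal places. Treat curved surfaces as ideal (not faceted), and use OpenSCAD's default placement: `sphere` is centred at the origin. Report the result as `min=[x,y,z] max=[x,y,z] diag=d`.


A = translate([14.6, 11.3, -0.8]) sphere(r=13.9) → bbox [0.7,-2.6,-14.7] .. [28.5,25.2,13.1]
B = sphere(r=5.6) → bbox [-5.6,-5.6,-5.6] .. [5.6,5.6,5.6]
lo = A.lo+B.lo = [0.7-5.6, -2.6-5.6, -14.7-5.6] = [-4.900,-8.200,-20.300]
hi = A.hi+B.hi = [28.5+5.6, 25.2+5.6, 13.1+5.6] = [34.100,30.800,18.700]
diag = √(39²+39²+39²) = √4563 = 67.550

min=[-4.900,-8.200,-20.300] max=[34.100,30.800,18.700] diag=67.550


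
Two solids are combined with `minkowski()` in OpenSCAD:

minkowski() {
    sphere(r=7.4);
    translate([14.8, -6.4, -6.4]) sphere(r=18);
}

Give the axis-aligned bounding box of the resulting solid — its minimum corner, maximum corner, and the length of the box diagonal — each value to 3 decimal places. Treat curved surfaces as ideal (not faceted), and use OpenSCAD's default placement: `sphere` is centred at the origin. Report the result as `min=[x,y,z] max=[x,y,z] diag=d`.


A = translate([14.8, -6.4, -6.4]) sphere(r=18) → bbox [-3.2,-24.4,-24.4] .. [32.8,11.6,11.6]
B = sphere(r=7.4) → bbox [-7.4,-7.4,-7.4] .. [7.4,7.4,7.4]
lo = A.lo+B.lo = [-3.2-7.4, -24.4-7.4, -24.4-7.4] = [-10.600,-31.800,-31.800]
hi = A.hi+B.hi = [32.8+7.4, 11.6+7.4, 11.6+7.4] = [40.200,19.000,19.000]
diag = √(50.8²+50.8²+50.8²) = √7741.92 = 87.988

min=[-10.600,-31.800,-31.800] max=[40.200,19.000,19.000] diag=87.988


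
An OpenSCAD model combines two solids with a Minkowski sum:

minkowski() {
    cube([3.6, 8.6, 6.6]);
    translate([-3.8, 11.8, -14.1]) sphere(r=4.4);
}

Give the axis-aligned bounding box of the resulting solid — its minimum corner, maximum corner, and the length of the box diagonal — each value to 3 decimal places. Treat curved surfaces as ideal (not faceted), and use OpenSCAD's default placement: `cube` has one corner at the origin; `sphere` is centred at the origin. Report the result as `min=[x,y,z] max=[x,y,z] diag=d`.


min=[-8.200,7.400,-18.500] max=[4.200,24.800,-3.100] diag=26.338

A = translate([-3.8, 11.8, -14.1]) sphere(r=4.4) → bbox [-8.2,7.4,-18.5] .. [0.6,16.2,-9.7]
B = cube([3.6, 8.6, 6.6]) → bbox [0,0,0] .. [3.6,8.6,6.6]
lo = A.lo+B.lo = [-8.2+0, 7.4+0, -18.5+0] = [-8.200,7.400,-18.500]
hi = A.hi+B.hi = [0.6+3.6, 16.2+8.6, -9.7+6.6] = [4.200,24.800,-3.100]
diag = √(12.4²+17.4²+15.4²) = √693.68 = 26.338


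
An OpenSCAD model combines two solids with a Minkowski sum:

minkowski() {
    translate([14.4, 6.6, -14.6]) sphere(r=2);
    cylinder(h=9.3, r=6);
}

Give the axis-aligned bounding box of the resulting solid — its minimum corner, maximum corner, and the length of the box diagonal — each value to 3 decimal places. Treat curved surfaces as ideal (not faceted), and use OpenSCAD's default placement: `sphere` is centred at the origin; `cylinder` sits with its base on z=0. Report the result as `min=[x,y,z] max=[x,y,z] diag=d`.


min=[6.400,-1.400,-16.600] max=[22.400,14.600,-3.300] diag=26.247

A = translate([14.4, 6.6, -14.6]) sphere(r=2) → bbox [12.4,4.6,-16.6] .. [16.4,8.6,-12.6]
B = cylinder(h=9.3, r=6) → bbox [-6,-6,0] .. [6,6,9.3]
lo = A.lo+B.lo = [12.4-6, 4.6-6, -16.6+0] = [6.400,-1.400,-16.600]
hi = A.hi+B.hi = [16.4+6, 8.6+6, -12.6+9.3] = [22.400,14.600,-3.300]
diag = √(16²+16²+13.3²) = √688.89 = 26.247


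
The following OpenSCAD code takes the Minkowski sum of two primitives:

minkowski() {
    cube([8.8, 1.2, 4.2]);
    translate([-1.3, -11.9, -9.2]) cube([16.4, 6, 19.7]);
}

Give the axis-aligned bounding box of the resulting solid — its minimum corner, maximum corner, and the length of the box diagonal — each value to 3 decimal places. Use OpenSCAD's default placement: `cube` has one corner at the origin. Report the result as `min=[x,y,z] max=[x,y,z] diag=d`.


A = translate([-1.3, -11.9, -9.2]) cube([16.4, 6, 19.7]) → bbox [-1.3,-11.9,-9.2] .. [15.1,-5.9,10.5]
B = cube([8.8, 1.2, 4.2]) → bbox [0,0,0] .. [8.8,1.2,4.2]
lo = A.lo+B.lo = [-1.3+0, -11.9+0, -9.2+0] = [-1.300,-11.900,-9.200]
hi = A.hi+B.hi = [15.1+8.8, -5.9+1.2, 10.5+4.2] = [23.900,-4.700,14.700]
diag = √(25.2²+7.2²+23.9²) = √1258.09 = 35.470

min=[-1.300,-11.900,-9.200] max=[23.900,-4.700,14.700] diag=35.470


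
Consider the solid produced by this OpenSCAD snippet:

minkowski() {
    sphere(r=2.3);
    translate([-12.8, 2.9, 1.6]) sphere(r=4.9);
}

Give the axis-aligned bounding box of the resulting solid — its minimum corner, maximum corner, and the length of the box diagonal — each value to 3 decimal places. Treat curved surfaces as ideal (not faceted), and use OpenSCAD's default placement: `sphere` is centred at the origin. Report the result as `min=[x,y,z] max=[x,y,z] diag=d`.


min=[-20.000,-4.300,-5.600] max=[-5.600,10.100,8.800] diag=24.942

A = translate([-12.8, 2.9, 1.6]) sphere(r=4.9) → bbox [-17.7,-2,-3.3] .. [-7.9,7.8,6.5]
B = sphere(r=2.3) → bbox [-2.3,-2.3,-2.3] .. [2.3,2.3,2.3]
lo = A.lo+B.lo = [-17.7-2.3, -2-2.3, -3.3-2.3] = [-20.000,-4.300,-5.600]
hi = A.hi+B.hi = [-7.9+2.3, 7.8+2.3, 6.5+2.3] = [-5.600,10.100,8.800]
diag = √(14.4²+14.4²+14.4²) = √622.08 = 24.942


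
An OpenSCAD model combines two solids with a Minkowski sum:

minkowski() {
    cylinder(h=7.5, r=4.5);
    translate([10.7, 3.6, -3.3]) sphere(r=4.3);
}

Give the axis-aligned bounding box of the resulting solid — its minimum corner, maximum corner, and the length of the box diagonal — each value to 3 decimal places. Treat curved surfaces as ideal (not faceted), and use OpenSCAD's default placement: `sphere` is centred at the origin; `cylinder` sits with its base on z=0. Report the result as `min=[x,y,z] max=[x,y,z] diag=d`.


min=[1.900,-5.200,-7.600] max=[19.500,12.400,8.500] diag=29.643

A = translate([10.7, 3.6, -3.3]) sphere(r=4.3) → bbox [6.4,-0.7,-7.6] .. [15,7.9,1]
B = cylinder(h=7.5, r=4.5) → bbox [-4.5,-4.5,0] .. [4.5,4.5,7.5]
lo = A.lo+B.lo = [6.4-4.5, -0.7-4.5, -7.6+0] = [1.900,-5.200,-7.600]
hi = A.hi+B.hi = [15+4.5, 7.9+4.5, 1+7.5] = [19.500,12.400,8.500]
diag = √(17.6²+17.6²+16.1²) = √878.73 = 29.643


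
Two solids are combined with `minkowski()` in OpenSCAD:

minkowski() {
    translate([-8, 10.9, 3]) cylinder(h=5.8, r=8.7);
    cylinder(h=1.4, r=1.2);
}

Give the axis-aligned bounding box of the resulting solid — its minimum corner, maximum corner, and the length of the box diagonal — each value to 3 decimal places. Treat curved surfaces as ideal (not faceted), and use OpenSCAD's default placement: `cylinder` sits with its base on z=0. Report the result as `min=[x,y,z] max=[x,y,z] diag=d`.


A = translate([-8, 10.9, 3]) cylinder(h=5.8, r=8.7) → bbox [-16.7,2.2,3] .. [0.7,19.6,8.8]
B = cylinder(h=1.4, r=1.2) → bbox [-1.2,-1.2,0] .. [1.2,1.2,1.4]
lo = A.lo+B.lo = [-16.7-1.2, 2.2-1.2, 3+0] = [-17.900,1.000,3.000]
hi = A.hi+B.hi = [0.7+1.2, 19.6+1.2, 8.8+1.4] = [1.900,20.800,10.200]
diag = √(19.8²+19.8²+7.2²) = √835.92 = 28.912

min=[-17.900,1.000,3.000] max=[1.900,20.800,10.200] diag=28.912


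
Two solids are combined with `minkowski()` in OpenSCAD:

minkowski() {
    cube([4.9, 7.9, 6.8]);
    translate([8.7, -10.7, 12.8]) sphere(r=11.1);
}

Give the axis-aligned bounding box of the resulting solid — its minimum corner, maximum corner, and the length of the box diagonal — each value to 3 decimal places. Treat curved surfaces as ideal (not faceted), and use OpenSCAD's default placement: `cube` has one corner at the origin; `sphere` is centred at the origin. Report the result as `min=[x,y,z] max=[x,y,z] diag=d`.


min=[-2.400,-21.800,1.700] max=[24.700,8.300,30.700] diag=49.814

A = translate([8.7, -10.7, 12.8]) sphere(r=11.1) → bbox [-2.4,-21.8,1.7] .. [19.8,0.4,23.9]
B = cube([4.9, 7.9, 6.8]) → bbox [0,0,0] .. [4.9,7.9,6.8]
lo = A.lo+B.lo = [-2.4+0, -21.8+0, 1.7+0] = [-2.400,-21.800,1.700]
hi = A.hi+B.hi = [19.8+4.9, 0.4+7.9, 23.9+6.8] = [24.700,8.300,30.700]
diag = √(27.1²+30.1²+29²) = √2481.42 = 49.814


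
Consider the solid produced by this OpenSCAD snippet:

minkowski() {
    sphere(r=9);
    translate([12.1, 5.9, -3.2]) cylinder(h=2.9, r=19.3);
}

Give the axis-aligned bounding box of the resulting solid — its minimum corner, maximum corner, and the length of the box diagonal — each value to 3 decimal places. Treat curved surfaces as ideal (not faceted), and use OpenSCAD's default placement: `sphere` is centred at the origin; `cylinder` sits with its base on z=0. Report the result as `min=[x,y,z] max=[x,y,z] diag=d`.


min=[-16.200,-22.400,-12.200] max=[40.400,34.200,8.700] diag=82.728

A = translate([12.1, 5.9, -3.2]) cylinder(h=2.9, r=19.3) → bbox [-7.2,-13.4,-3.2] .. [31.4,25.2,-0.3]
B = sphere(r=9) → bbox [-9,-9,-9] .. [9,9,9]
lo = A.lo+B.lo = [-7.2-9, -13.4-9, -3.2-9] = [-16.200,-22.400,-12.200]
hi = A.hi+B.hi = [31.4+9, 25.2+9, -0.3+9] = [40.400,34.200,8.700]
diag = √(56.6²+56.6²+20.9²) = √6843.93 = 82.728


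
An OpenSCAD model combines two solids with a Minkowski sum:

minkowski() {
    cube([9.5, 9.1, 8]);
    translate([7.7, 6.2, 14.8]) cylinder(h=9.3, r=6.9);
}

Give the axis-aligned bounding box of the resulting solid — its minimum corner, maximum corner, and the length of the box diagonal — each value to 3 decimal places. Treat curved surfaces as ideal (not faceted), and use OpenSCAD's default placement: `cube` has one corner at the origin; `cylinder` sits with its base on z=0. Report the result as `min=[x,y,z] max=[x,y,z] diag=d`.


A = translate([7.7, 6.2, 14.8]) cylinder(h=9.3, r=6.9) → bbox [0.8,-0.7,14.8] .. [14.6,13.1,24.1]
B = cube([9.5, 9.1, 8]) → bbox [0,0,0] .. [9.5,9.1,8]
lo = A.lo+B.lo = [0.8+0, -0.7+0, 14.8+0] = [0.800,-0.700,14.800]
hi = A.hi+B.hi = [14.6+9.5, 13.1+9.1, 24.1+8] = [24.100,22.200,32.100]
diag = √(23.3²+22.9²+17.3²) = √1366.59 = 36.967

min=[0.800,-0.700,14.800] max=[24.100,22.200,32.100] diag=36.967


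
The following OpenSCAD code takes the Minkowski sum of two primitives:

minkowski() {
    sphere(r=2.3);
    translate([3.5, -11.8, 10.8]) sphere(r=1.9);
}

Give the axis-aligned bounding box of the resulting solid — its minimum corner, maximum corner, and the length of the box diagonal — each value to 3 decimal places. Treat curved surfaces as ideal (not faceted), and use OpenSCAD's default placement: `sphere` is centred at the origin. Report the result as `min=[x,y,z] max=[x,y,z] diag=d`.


min=[-0.700,-16.000,6.600] max=[7.700,-7.600,15.000] diag=14.549

A = translate([3.5, -11.8, 10.8]) sphere(r=1.9) → bbox [1.6,-13.7,8.9] .. [5.4,-9.9,12.7]
B = sphere(r=2.3) → bbox [-2.3,-2.3,-2.3] .. [2.3,2.3,2.3]
lo = A.lo+B.lo = [1.6-2.3, -13.7-2.3, 8.9-2.3] = [-0.700,-16.000,6.600]
hi = A.hi+B.hi = [5.4+2.3, -9.9+2.3, 12.7+2.3] = [7.700,-7.600,15.000]
diag = √(8.4²+8.4²+8.4²) = √211.68 = 14.549


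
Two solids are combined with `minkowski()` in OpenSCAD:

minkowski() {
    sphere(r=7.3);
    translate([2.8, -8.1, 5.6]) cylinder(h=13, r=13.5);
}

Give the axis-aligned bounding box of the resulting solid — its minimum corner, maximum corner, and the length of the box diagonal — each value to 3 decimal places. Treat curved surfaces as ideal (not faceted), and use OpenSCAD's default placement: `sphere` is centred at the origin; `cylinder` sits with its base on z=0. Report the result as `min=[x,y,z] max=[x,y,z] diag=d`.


A = translate([2.8, -8.1, 5.6]) cylinder(h=13, r=13.5) → bbox [-10.7,-21.6,5.6] .. [16.3,5.4,18.6]
B = sphere(r=7.3) → bbox [-7.3,-7.3,-7.3] .. [7.3,7.3,7.3]
lo = A.lo+B.lo = [-10.7-7.3, -21.6-7.3, 5.6-7.3] = [-18.000,-28.900,-1.700]
hi = A.hi+B.hi = [16.3+7.3, 5.4+7.3, 18.6+7.3] = [23.600,12.700,25.900]
diag = √(41.6²+41.6²+27.6²) = √4222.88 = 64.984

min=[-18.000,-28.900,-1.700] max=[23.600,12.700,25.900] diag=64.984


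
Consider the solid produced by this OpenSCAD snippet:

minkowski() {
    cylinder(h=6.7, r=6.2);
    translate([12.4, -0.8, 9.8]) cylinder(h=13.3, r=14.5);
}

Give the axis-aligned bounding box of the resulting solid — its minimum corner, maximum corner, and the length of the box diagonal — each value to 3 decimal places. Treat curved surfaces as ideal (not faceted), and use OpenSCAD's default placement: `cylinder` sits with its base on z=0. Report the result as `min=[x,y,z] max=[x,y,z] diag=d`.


A = translate([12.4, -0.8, 9.8]) cylinder(h=13.3, r=14.5) → bbox [-2.1,-15.3,9.8] .. [26.9,13.7,23.1]
B = cylinder(h=6.7, r=6.2) → bbox [-6.2,-6.2,0] .. [6.2,6.2,6.7]
lo = A.lo+B.lo = [-2.1-6.2, -15.3-6.2, 9.8+0] = [-8.300,-21.500,9.800]
hi = A.hi+B.hi = [26.9+6.2, 13.7+6.2, 23.1+6.7] = [33.100,19.900,29.800]
diag = √(41.4²+41.4²+20²) = √3827.92 = 61.870

min=[-8.300,-21.500,9.800] max=[33.100,19.900,29.800] diag=61.870


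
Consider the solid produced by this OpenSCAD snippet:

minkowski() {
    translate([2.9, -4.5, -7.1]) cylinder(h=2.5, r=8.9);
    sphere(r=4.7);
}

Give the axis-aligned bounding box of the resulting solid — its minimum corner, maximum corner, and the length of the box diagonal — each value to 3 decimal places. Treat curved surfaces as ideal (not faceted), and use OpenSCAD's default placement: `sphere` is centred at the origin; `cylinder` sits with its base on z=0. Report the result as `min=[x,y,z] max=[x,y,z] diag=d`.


min=[-10.700,-18.100,-11.800] max=[16.500,9.100,0.100] diag=40.265

A = translate([2.9, -4.5, -7.1]) cylinder(h=2.5, r=8.9) → bbox [-6,-13.4,-7.1] .. [11.8,4.4,-4.6]
B = sphere(r=4.7) → bbox [-4.7,-4.7,-4.7] .. [4.7,4.7,4.7]
lo = A.lo+B.lo = [-6-4.7, -13.4-4.7, -7.1-4.7] = [-10.700,-18.100,-11.800]
hi = A.hi+B.hi = [11.8+4.7, 4.4+4.7, -4.6+4.7] = [16.500,9.100,0.100]
diag = √(27.2²+27.2²+11.9²) = √1621.29 = 40.265


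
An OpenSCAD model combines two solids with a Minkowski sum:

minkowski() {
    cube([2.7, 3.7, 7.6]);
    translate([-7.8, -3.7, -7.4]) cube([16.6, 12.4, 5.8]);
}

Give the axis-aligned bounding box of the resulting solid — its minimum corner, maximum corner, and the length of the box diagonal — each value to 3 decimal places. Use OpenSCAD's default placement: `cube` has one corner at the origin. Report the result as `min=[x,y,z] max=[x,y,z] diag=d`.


A = translate([-7.8, -3.7, -7.4]) cube([16.6, 12.4, 5.8]) → bbox [-7.8,-3.7,-7.4] .. [8.8,8.7,-1.6]
B = cube([2.7, 3.7, 7.6]) → bbox [0,0,0] .. [2.7,3.7,7.6]
lo = A.lo+B.lo = [-7.8+0, -3.7+0, -7.4+0] = [-7.800,-3.700,-7.400]
hi = A.hi+B.hi = [8.8+2.7, 8.7+3.7, -1.6+7.6] = [11.500,12.400,6.000]
diag = √(19.3²+16.1²+13.4²) = √811.26 = 28.483

min=[-7.800,-3.700,-7.400] max=[11.500,12.400,6.000] diag=28.483


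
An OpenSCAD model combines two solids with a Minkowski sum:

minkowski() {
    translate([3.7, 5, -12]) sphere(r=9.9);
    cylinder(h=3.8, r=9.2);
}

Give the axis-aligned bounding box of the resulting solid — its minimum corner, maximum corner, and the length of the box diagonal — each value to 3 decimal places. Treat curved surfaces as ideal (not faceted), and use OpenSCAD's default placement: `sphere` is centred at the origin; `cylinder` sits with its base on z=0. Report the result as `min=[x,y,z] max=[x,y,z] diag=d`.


A = translate([3.7, 5, -12]) sphere(r=9.9) → bbox [-6.2,-4.9,-21.9] .. [13.6,14.9,-2.1]
B = cylinder(h=3.8, r=9.2) → bbox [-9.2,-9.2,0] .. [9.2,9.2,3.8]
lo = A.lo+B.lo = [-6.2-9.2, -4.9-9.2, -21.9+0] = [-15.400,-14.100,-21.900]
hi = A.hi+B.hi = [13.6+9.2, 14.9+9.2, -2.1+3.8] = [22.800,24.100,1.700]
diag = √(38.2²+38.2²+23.6²) = √3475.44 = 58.953

min=[-15.400,-14.100,-21.900] max=[22.800,24.100,1.700] diag=58.953
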